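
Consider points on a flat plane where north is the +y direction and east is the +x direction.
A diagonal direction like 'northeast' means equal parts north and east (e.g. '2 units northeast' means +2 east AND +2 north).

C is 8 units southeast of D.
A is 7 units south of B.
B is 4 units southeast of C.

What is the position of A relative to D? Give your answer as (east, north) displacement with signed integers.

Place D at the origin (east=0, north=0).
  C is 8 units southeast of D: delta (east=+8, north=-8); C at (east=8, north=-8).
  B is 4 units southeast of C: delta (east=+4, north=-4); B at (east=12, north=-12).
  A is 7 units south of B: delta (east=+0, north=-7); A at (east=12, north=-19).
Therefore A relative to D: (east=12, north=-19).

Answer: A is at (east=12, north=-19) relative to D.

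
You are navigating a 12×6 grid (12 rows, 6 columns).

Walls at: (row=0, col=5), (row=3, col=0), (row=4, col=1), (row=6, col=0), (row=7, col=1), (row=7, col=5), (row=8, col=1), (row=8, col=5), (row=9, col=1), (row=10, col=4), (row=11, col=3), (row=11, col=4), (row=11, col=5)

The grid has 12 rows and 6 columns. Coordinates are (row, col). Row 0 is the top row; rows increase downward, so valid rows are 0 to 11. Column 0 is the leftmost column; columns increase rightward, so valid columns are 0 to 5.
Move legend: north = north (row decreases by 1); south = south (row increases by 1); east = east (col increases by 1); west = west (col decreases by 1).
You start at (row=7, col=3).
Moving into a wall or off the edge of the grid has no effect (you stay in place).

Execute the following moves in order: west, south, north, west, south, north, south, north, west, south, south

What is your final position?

Start: (row=7, col=3)
  west (west): (row=7, col=3) -> (row=7, col=2)
  south (south): (row=7, col=2) -> (row=8, col=2)
  north (north): (row=8, col=2) -> (row=7, col=2)
  west (west): blocked, stay at (row=7, col=2)
  south (south): (row=7, col=2) -> (row=8, col=2)
  north (north): (row=8, col=2) -> (row=7, col=2)
  south (south): (row=7, col=2) -> (row=8, col=2)
  north (north): (row=8, col=2) -> (row=7, col=2)
  west (west): blocked, stay at (row=7, col=2)
  south (south): (row=7, col=2) -> (row=8, col=2)
  south (south): (row=8, col=2) -> (row=9, col=2)
Final: (row=9, col=2)

Answer: Final position: (row=9, col=2)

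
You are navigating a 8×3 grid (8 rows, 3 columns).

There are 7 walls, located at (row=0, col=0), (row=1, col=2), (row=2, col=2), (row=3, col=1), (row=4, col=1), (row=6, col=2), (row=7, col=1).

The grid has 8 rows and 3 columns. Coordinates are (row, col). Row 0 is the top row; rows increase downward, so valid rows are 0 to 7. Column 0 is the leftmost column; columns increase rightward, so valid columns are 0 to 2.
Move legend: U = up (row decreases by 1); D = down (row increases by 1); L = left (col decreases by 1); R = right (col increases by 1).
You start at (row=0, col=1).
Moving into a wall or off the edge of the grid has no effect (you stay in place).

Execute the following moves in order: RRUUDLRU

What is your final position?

Start: (row=0, col=1)
  R (right): (row=0, col=1) -> (row=0, col=2)
  R (right): blocked, stay at (row=0, col=2)
  U (up): blocked, stay at (row=0, col=2)
  U (up): blocked, stay at (row=0, col=2)
  D (down): blocked, stay at (row=0, col=2)
  L (left): (row=0, col=2) -> (row=0, col=1)
  R (right): (row=0, col=1) -> (row=0, col=2)
  U (up): blocked, stay at (row=0, col=2)
Final: (row=0, col=2)

Answer: Final position: (row=0, col=2)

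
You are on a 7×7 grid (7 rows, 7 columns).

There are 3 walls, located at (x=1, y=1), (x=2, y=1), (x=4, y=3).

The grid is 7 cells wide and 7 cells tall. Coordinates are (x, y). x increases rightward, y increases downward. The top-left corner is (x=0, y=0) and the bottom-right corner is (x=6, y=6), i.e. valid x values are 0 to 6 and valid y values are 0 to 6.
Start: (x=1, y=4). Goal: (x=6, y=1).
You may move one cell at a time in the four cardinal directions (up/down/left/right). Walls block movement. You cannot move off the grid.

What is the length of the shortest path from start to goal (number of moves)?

BFS from (x=1, y=4) until reaching (x=6, y=1):
  Distance 0: (x=1, y=4)
  Distance 1: (x=1, y=3), (x=0, y=4), (x=2, y=4), (x=1, y=5)
  Distance 2: (x=1, y=2), (x=0, y=3), (x=2, y=3), (x=3, y=4), (x=0, y=5), (x=2, y=5), (x=1, y=6)
  Distance 3: (x=0, y=2), (x=2, y=2), (x=3, y=3), (x=4, y=4), (x=3, y=5), (x=0, y=6), (x=2, y=6)
  Distance 4: (x=0, y=1), (x=3, y=2), (x=5, y=4), (x=4, y=5), (x=3, y=6)
  Distance 5: (x=0, y=0), (x=3, y=1), (x=4, y=2), (x=5, y=3), (x=6, y=4), (x=5, y=5), (x=4, y=6)
  Distance 6: (x=1, y=0), (x=3, y=0), (x=4, y=1), (x=5, y=2), (x=6, y=3), (x=6, y=5), (x=5, y=6)
  Distance 7: (x=2, y=0), (x=4, y=0), (x=5, y=1), (x=6, y=2), (x=6, y=6)
  Distance 8: (x=5, y=0), (x=6, y=1)  <- goal reached here
One shortest path (8 moves): (x=1, y=4) -> (x=2, y=4) -> (x=3, y=4) -> (x=4, y=4) -> (x=5, y=4) -> (x=6, y=4) -> (x=6, y=3) -> (x=6, y=2) -> (x=6, y=1)

Answer: Shortest path length: 8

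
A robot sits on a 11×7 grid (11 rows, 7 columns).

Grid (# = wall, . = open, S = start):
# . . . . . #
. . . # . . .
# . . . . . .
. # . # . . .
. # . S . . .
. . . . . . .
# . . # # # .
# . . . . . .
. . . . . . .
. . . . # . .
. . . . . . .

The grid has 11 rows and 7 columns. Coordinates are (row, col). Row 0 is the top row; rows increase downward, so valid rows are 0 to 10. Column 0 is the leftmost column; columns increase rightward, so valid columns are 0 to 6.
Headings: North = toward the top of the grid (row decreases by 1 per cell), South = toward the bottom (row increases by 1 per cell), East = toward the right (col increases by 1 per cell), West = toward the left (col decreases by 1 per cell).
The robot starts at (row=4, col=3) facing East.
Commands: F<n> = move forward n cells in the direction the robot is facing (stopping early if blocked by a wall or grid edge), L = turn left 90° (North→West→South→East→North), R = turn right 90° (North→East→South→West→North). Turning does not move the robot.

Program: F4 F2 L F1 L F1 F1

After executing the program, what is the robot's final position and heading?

Answer: Final position: (row=3, col=4), facing West

Derivation:
Start: (row=4, col=3), facing East
  F4: move forward 3/4 (blocked), now at (row=4, col=6)
  F2: move forward 0/2 (blocked), now at (row=4, col=6)
  L: turn left, now facing North
  F1: move forward 1, now at (row=3, col=6)
  L: turn left, now facing West
  F1: move forward 1, now at (row=3, col=5)
  F1: move forward 1, now at (row=3, col=4)
Final: (row=3, col=4), facing West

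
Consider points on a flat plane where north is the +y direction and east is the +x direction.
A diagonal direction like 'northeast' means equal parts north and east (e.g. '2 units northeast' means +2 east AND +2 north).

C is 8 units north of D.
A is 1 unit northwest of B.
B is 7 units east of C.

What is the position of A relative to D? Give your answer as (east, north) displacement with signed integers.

Answer: A is at (east=6, north=9) relative to D.

Derivation:
Place D at the origin (east=0, north=0).
  C is 8 units north of D: delta (east=+0, north=+8); C at (east=0, north=8).
  B is 7 units east of C: delta (east=+7, north=+0); B at (east=7, north=8).
  A is 1 unit northwest of B: delta (east=-1, north=+1); A at (east=6, north=9).
Therefore A relative to D: (east=6, north=9).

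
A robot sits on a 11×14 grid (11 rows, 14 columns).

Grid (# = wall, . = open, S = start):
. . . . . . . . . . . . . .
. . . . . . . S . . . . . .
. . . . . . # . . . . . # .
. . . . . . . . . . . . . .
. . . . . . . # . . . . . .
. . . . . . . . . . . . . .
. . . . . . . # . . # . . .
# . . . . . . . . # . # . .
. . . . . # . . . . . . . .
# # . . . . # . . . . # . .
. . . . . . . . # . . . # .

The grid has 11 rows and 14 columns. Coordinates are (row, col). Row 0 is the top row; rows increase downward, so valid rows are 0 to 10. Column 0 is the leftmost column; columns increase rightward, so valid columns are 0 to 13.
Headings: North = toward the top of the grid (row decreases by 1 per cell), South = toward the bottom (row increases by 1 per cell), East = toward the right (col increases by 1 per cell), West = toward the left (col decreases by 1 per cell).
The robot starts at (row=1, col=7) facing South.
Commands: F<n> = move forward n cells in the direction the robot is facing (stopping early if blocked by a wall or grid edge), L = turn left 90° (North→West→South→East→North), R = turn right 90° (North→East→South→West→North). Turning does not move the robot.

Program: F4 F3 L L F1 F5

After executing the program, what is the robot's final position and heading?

Start: (row=1, col=7), facing South
  F4: move forward 2/4 (blocked), now at (row=3, col=7)
  F3: move forward 0/3 (blocked), now at (row=3, col=7)
  L: turn left, now facing East
  L: turn left, now facing North
  F1: move forward 1, now at (row=2, col=7)
  F5: move forward 2/5 (blocked), now at (row=0, col=7)
Final: (row=0, col=7), facing North

Answer: Final position: (row=0, col=7), facing North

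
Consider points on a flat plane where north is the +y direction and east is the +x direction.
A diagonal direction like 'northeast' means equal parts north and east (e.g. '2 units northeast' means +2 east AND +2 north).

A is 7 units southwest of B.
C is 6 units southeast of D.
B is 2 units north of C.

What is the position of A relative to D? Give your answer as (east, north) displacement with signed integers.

Place D at the origin (east=0, north=0).
  C is 6 units southeast of D: delta (east=+6, north=-6); C at (east=6, north=-6).
  B is 2 units north of C: delta (east=+0, north=+2); B at (east=6, north=-4).
  A is 7 units southwest of B: delta (east=-7, north=-7); A at (east=-1, north=-11).
Therefore A relative to D: (east=-1, north=-11).

Answer: A is at (east=-1, north=-11) relative to D.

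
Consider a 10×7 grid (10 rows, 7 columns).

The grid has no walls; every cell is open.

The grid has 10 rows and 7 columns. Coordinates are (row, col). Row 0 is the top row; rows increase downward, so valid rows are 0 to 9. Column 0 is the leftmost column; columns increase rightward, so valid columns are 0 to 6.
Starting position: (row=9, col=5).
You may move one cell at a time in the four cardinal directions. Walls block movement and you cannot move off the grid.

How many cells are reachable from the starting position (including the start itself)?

Answer: Reachable cells: 70

Derivation:
BFS flood-fill from (row=9, col=5):
  Distance 0: (row=9, col=5)
  Distance 1: (row=8, col=5), (row=9, col=4), (row=9, col=6)
  Distance 2: (row=7, col=5), (row=8, col=4), (row=8, col=6), (row=9, col=3)
  Distance 3: (row=6, col=5), (row=7, col=4), (row=7, col=6), (row=8, col=3), (row=9, col=2)
  Distance 4: (row=5, col=5), (row=6, col=4), (row=6, col=6), (row=7, col=3), (row=8, col=2), (row=9, col=1)
  Distance 5: (row=4, col=5), (row=5, col=4), (row=5, col=6), (row=6, col=3), (row=7, col=2), (row=8, col=1), (row=9, col=0)
  Distance 6: (row=3, col=5), (row=4, col=4), (row=4, col=6), (row=5, col=3), (row=6, col=2), (row=7, col=1), (row=8, col=0)
  Distance 7: (row=2, col=5), (row=3, col=4), (row=3, col=6), (row=4, col=3), (row=5, col=2), (row=6, col=1), (row=7, col=0)
  Distance 8: (row=1, col=5), (row=2, col=4), (row=2, col=6), (row=3, col=3), (row=4, col=2), (row=5, col=1), (row=6, col=0)
  Distance 9: (row=0, col=5), (row=1, col=4), (row=1, col=6), (row=2, col=3), (row=3, col=2), (row=4, col=1), (row=5, col=0)
  Distance 10: (row=0, col=4), (row=0, col=6), (row=1, col=3), (row=2, col=2), (row=3, col=1), (row=4, col=0)
  Distance 11: (row=0, col=3), (row=1, col=2), (row=2, col=1), (row=3, col=0)
  Distance 12: (row=0, col=2), (row=1, col=1), (row=2, col=0)
  Distance 13: (row=0, col=1), (row=1, col=0)
  Distance 14: (row=0, col=0)
Total reachable: 70 (grid has 70 open cells total)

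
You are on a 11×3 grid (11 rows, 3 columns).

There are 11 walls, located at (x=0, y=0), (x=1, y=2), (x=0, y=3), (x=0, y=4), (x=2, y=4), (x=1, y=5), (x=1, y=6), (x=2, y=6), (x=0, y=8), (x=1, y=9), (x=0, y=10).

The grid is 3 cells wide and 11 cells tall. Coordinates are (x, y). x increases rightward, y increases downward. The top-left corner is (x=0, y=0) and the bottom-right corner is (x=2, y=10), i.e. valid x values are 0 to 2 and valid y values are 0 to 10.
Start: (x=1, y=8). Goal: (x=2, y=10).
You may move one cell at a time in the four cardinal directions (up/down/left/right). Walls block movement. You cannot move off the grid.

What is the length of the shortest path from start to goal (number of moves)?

BFS from (x=1, y=8) until reaching (x=2, y=10):
  Distance 0: (x=1, y=8)
  Distance 1: (x=1, y=7), (x=2, y=8)
  Distance 2: (x=0, y=7), (x=2, y=7), (x=2, y=9)
  Distance 3: (x=0, y=6), (x=2, y=10)  <- goal reached here
One shortest path (3 moves): (x=1, y=8) -> (x=2, y=8) -> (x=2, y=9) -> (x=2, y=10)

Answer: Shortest path length: 3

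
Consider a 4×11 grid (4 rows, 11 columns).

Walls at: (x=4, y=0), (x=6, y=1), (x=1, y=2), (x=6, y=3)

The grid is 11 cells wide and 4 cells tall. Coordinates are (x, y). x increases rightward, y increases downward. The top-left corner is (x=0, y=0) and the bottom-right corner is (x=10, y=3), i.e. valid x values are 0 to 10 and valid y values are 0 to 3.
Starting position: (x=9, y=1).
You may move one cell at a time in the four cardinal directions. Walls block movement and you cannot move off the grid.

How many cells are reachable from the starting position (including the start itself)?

BFS flood-fill from (x=9, y=1):
  Distance 0: (x=9, y=1)
  Distance 1: (x=9, y=0), (x=8, y=1), (x=10, y=1), (x=9, y=2)
  Distance 2: (x=8, y=0), (x=10, y=0), (x=7, y=1), (x=8, y=2), (x=10, y=2), (x=9, y=3)
  Distance 3: (x=7, y=0), (x=7, y=2), (x=8, y=3), (x=10, y=3)
  Distance 4: (x=6, y=0), (x=6, y=2), (x=7, y=3)
  Distance 5: (x=5, y=0), (x=5, y=2)
  Distance 6: (x=5, y=1), (x=4, y=2), (x=5, y=3)
  Distance 7: (x=4, y=1), (x=3, y=2), (x=4, y=3)
  Distance 8: (x=3, y=1), (x=2, y=2), (x=3, y=3)
  Distance 9: (x=3, y=0), (x=2, y=1), (x=2, y=3)
  Distance 10: (x=2, y=0), (x=1, y=1), (x=1, y=3)
  Distance 11: (x=1, y=0), (x=0, y=1), (x=0, y=3)
  Distance 12: (x=0, y=0), (x=0, y=2)
Total reachable: 40 (grid has 40 open cells total)

Answer: Reachable cells: 40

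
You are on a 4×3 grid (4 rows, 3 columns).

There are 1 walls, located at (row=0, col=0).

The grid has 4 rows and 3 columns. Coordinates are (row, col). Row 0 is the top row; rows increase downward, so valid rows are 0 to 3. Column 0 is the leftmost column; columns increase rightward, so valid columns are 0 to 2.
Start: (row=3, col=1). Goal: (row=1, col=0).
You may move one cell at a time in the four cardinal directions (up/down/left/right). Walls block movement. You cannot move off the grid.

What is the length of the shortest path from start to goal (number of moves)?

Answer: Shortest path length: 3

Derivation:
BFS from (row=3, col=1) until reaching (row=1, col=0):
  Distance 0: (row=3, col=1)
  Distance 1: (row=2, col=1), (row=3, col=0), (row=3, col=2)
  Distance 2: (row=1, col=1), (row=2, col=0), (row=2, col=2)
  Distance 3: (row=0, col=1), (row=1, col=0), (row=1, col=2)  <- goal reached here
One shortest path (3 moves): (row=3, col=1) -> (row=3, col=0) -> (row=2, col=0) -> (row=1, col=0)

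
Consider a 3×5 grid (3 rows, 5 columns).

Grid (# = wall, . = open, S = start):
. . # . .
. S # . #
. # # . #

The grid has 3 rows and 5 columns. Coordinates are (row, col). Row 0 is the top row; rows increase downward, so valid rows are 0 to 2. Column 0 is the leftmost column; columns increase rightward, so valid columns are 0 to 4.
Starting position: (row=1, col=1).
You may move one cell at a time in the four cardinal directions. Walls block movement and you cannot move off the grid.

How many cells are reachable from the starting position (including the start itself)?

Answer: Reachable cells: 5

Derivation:
BFS flood-fill from (row=1, col=1):
  Distance 0: (row=1, col=1)
  Distance 1: (row=0, col=1), (row=1, col=0)
  Distance 2: (row=0, col=0), (row=2, col=0)
Total reachable: 5 (grid has 9 open cells total)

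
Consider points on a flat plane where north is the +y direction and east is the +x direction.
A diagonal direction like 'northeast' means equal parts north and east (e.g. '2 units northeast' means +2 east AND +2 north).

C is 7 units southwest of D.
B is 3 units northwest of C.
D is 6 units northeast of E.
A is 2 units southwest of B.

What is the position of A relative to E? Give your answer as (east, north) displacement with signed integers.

Answer: A is at (east=-6, north=0) relative to E.

Derivation:
Place E at the origin (east=0, north=0).
  D is 6 units northeast of E: delta (east=+6, north=+6); D at (east=6, north=6).
  C is 7 units southwest of D: delta (east=-7, north=-7); C at (east=-1, north=-1).
  B is 3 units northwest of C: delta (east=-3, north=+3); B at (east=-4, north=2).
  A is 2 units southwest of B: delta (east=-2, north=-2); A at (east=-6, north=0).
Therefore A relative to E: (east=-6, north=0).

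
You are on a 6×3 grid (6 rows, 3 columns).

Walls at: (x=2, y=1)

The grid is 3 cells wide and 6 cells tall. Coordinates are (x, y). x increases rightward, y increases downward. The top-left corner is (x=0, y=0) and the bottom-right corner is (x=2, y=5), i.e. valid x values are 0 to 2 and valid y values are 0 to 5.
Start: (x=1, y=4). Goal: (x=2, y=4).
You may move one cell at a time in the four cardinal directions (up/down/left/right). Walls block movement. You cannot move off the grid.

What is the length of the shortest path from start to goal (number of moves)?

Answer: Shortest path length: 1

Derivation:
BFS from (x=1, y=4) until reaching (x=2, y=4):
  Distance 0: (x=1, y=4)
  Distance 1: (x=1, y=3), (x=0, y=4), (x=2, y=4), (x=1, y=5)  <- goal reached here
One shortest path (1 moves): (x=1, y=4) -> (x=2, y=4)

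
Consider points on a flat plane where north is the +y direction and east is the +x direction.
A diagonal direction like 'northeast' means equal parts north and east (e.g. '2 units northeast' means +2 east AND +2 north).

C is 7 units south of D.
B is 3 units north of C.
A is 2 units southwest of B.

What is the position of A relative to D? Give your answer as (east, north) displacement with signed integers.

Answer: A is at (east=-2, north=-6) relative to D.

Derivation:
Place D at the origin (east=0, north=0).
  C is 7 units south of D: delta (east=+0, north=-7); C at (east=0, north=-7).
  B is 3 units north of C: delta (east=+0, north=+3); B at (east=0, north=-4).
  A is 2 units southwest of B: delta (east=-2, north=-2); A at (east=-2, north=-6).
Therefore A relative to D: (east=-2, north=-6).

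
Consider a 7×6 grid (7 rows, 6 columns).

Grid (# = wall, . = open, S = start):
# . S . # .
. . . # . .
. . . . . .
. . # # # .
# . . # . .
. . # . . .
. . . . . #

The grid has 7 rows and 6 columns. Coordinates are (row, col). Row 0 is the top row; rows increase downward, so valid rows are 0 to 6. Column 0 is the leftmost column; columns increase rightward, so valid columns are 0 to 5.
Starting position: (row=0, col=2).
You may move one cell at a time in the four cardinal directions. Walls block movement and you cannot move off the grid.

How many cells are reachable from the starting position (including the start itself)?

BFS flood-fill from (row=0, col=2):
  Distance 0: (row=0, col=2)
  Distance 1: (row=0, col=1), (row=0, col=3), (row=1, col=2)
  Distance 2: (row=1, col=1), (row=2, col=2)
  Distance 3: (row=1, col=0), (row=2, col=1), (row=2, col=3)
  Distance 4: (row=2, col=0), (row=2, col=4), (row=3, col=1)
  Distance 5: (row=1, col=4), (row=2, col=5), (row=3, col=0), (row=4, col=1)
  Distance 6: (row=1, col=5), (row=3, col=5), (row=4, col=2), (row=5, col=1)
  Distance 7: (row=0, col=5), (row=4, col=5), (row=5, col=0), (row=6, col=1)
  Distance 8: (row=4, col=4), (row=5, col=5), (row=6, col=0), (row=6, col=2)
  Distance 9: (row=5, col=4), (row=6, col=3)
  Distance 10: (row=5, col=3), (row=6, col=4)
Total reachable: 32 (grid has 32 open cells total)

Answer: Reachable cells: 32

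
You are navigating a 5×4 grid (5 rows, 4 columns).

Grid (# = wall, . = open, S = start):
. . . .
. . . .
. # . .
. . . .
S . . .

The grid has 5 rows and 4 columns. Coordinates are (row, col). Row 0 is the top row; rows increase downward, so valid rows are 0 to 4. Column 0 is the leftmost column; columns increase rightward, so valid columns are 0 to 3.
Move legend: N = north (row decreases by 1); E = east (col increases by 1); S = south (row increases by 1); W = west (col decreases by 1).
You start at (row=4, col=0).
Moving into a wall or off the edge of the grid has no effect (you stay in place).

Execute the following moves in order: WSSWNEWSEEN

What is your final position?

Answer: Final position: (row=3, col=2)

Derivation:
Start: (row=4, col=0)
  W (west): blocked, stay at (row=4, col=0)
  S (south): blocked, stay at (row=4, col=0)
  S (south): blocked, stay at (row=4, col=0)
  W (west): blocked, stay at (row=4, col=0)
  N (north): (row=4, col=0) -> (row=3, col=0)
  E (east): (row=3, col=0) -> (row=3, col=1)
  W (west): (row=3, col=1) -> (row=3, col=0)
  S (south): (row=3, col=0) -> (row=4, col=0)
  E (east): (row=4, col=0) -> (row=4, col=1)
  E (east): (row=4, col=1) -> (row=4, col=2)
  N (north): (row=4, col=2) -> (row=3, col=2)
Final: (row=3, col=2)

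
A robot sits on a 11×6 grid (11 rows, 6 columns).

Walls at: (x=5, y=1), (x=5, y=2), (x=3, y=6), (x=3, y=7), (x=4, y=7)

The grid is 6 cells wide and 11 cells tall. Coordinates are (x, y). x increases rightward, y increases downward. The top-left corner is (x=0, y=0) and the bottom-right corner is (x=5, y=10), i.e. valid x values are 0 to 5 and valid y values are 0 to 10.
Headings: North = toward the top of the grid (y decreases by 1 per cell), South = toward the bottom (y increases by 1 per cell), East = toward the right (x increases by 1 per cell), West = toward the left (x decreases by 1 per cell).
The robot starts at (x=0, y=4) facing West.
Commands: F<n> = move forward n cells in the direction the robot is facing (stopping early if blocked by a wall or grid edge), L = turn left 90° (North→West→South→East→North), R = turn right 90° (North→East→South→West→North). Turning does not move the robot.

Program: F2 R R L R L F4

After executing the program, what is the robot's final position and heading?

Start: (x=0, y=4), facing West
  F2: move forward 0/2 (blocked), now at (x=0, y=4)
  R: turn right, now facing North
  R: turn right, now facing East
  L: turn left, now facing North
  R: turn right, now facing East
  L: turn left, now facing North
  F4: move forward 4, now at (x=0, y=0)
Final: (x=0, y=0), facing North

Answer: Final position: (x=0, y=0), facing North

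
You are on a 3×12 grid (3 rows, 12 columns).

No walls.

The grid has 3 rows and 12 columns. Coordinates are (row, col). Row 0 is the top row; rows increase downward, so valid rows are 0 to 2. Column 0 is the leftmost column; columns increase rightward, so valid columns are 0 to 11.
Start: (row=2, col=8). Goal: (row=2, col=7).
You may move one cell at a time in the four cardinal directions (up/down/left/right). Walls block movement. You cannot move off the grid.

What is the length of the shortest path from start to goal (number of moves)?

BFS from (row=2, col=8) until reaching (row=2, col=7):
  Distance 0: (row=2, col=8)
  Distance 1: (row=1, col=8), (row=2, col=7), (row=2, col=9)  <- goal reached here
One shortest path (1 moves): (row=2, col=8) -> (row=2, col=7)

Answer: Shortest path length: 1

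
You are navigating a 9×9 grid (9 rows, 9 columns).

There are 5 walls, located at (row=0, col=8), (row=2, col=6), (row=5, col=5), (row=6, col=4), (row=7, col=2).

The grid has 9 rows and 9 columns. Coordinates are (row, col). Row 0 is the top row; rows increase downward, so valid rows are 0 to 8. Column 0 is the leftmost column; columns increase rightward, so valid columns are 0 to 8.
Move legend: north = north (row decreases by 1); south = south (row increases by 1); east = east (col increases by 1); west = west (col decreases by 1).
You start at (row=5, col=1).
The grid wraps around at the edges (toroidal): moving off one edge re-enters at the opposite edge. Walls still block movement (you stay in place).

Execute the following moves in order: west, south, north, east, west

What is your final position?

Start: (row=5, col=1)
  west (west): (row=5, col=1) -> (row=5, col=0)
  south (south): (row=5, col=0) -> (row=6, col=0)
  north (north): (row=6, col=0) -> (row=5, col=0)
  east (east): (row=5, col=0) -> (row=5, col=1)
  west (west): (row=5, col=1) -> (row=5, col=0)
Final: (row=5, col=0)

Answer: Final position: (row=5, col=0)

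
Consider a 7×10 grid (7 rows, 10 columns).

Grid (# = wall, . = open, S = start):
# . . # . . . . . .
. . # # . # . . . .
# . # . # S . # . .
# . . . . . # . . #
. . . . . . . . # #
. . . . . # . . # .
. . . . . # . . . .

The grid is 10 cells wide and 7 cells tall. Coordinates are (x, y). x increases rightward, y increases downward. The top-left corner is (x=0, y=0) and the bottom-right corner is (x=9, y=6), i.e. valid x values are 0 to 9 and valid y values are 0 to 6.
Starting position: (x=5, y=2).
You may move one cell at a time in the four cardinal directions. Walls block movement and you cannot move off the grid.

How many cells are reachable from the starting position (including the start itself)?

Answer: Reachable cells: 53

Derivation:
BFS flood-fill from (x=5, y=2):
  Distance 0: (x=5, y=2)
  Distance 1: (x=6, y=2), (x=5, y=3)
  Distance 2: (x=6, y=1), (x=4, y=3), (x=5, y=4)
  Distance 3: (x=6, y=0), (x=7, y=1), (x=3, y=3), (x=4, y=4), (x=6, y=4)
  Distance 4: (x=5, y=0), (x=7, y=0), (x=8, y=1), (x=3, y=2), (x=2, y=3), (x=3, y=4), (x=7, y=4), (x=4, y=5), (x=6, y=5)
  Distance 5: (x=4, y=0), (x=8, y=0), (x=9, y=1), (x=8, y=2), (x=1, y=3), (x=7, y=3), (x=2, y=4), (x=3, y=5), (x=7, y=5), (x=4, y=6), (x=6, y=6)
  Distance 6: (x=9, y=0), (x=4, y=1), (x=1, y=2), (x=9, y=2), (x=8, y=3), (x=1, y=4), (x=2, y=5), (x=3, y=6), (x=7, y=6)
  Distance 7: (x=1, y=1), (x=0, y=4), (x=1, y=5), (x=2, y=6), (x=8, y=6)
  Distance 8: (x=1, y=0), (x=0, y=1), (x=0, y=5), (x=1, y=6), (x=9, y=6)
  Distance 9: (x=2, y=0), (x=9, y=5), (x=0, y=6)
Total reachable: 53 (grid has 53 open cells total)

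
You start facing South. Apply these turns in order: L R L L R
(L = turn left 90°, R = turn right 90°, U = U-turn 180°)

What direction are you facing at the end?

Start: South
  L (left (90° counter-clockwise)) -> East
  R (right (90° clockwise)) -> South
  L (left (90° counter-clockwise)) -> East
  L (left (90° counter-clockwise)) -> North
  R (right (90° clockwise)) -> East
Final: East

Answer: Final heading: East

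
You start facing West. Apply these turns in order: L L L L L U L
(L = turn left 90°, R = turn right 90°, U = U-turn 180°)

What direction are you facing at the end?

Answer: Final heading: West

Derivation:
Start: West
  L (left (90° counter-clockwise)) -> South
  L (left (90° counter-clockwise)) -> East
  L (left (90° counter-clockwise)) -> North
  L (left (90° counter-clockwise)) -> West
  L (left (90° counter-clockwise)) -> South
  U (U-turn (180°)) -> North
  L (left (90° counter-clockwise)) -> West
Final: West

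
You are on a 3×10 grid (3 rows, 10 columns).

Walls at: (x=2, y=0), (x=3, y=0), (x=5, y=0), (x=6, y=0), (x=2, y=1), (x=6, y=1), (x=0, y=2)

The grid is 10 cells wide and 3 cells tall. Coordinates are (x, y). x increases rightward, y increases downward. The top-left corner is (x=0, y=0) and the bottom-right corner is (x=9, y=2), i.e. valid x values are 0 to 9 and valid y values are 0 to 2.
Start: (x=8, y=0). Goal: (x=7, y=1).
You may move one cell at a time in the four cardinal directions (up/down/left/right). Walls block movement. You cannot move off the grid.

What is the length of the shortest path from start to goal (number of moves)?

BFS from (x=8, y=0) until reaching (x=7, y=1):
  Distance 0: (x=8, y=0)
  Distance 1: (x=7, y=0), (x=9, y=0), (x=8, y=1)
  Distance 2: (x=7, y=1), (x=9, y=1), (x=8, y=2)  <- goal reached here
One shortest path (2 moves): (x=8, y=0) -> (x=7, y=0) -> (x=7, y=1)

Answer: Shortest path length: 2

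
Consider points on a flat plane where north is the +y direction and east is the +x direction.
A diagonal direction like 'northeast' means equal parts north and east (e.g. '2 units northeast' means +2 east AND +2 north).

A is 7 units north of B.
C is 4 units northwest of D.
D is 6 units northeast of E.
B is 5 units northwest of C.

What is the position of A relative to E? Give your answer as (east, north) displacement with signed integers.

Place E at the origin (east=0, north=0).
  D is 6 units northeast of E: delta (east=+6, north=+6); D at (east=6, north=6).
  C is 4 units northwest of D: delta (east=-4, north=+4); C at (east=2, north=10).
  B is 5 units northwest of C: delta (east=-5, north=+5); B at (east=-3, north=15).
  A is 7 units north of B: delta (east=+0, north=+7); A at (east=-3, north=22).
Therefore A relative to E: (east=-3, north=22).

Answer: A is at (east=-3, north=22) relative to E.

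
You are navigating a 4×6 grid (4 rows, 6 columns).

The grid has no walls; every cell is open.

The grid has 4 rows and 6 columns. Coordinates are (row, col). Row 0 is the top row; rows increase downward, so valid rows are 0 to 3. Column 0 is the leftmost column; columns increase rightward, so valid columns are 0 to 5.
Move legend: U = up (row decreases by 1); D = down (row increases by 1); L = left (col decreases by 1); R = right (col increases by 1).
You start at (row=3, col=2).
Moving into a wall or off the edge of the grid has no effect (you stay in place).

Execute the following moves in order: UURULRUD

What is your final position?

Start: (row=3, col=2)
  U (up): (row=3, col=2) -> (row=2, col=2)
  U (up): (row=2, col=2) -> (row=1, col=2)
  R (right): (row=1, col=2) -> (row=1, col=3)
  U (up): (row=1, col=3) -> (row=0, col=3)
  L (left): (row=0, col=3) -> (row=0, col=2)
  R (right): (row=0, col=2) -> (row=0, col=3)
  U (up): blocked, stay at (row=0, col=3)
  D (down): (row=0, col=3) -> (row=1, col=3)
Final: (row=1, col=3)

Answer: Final position: (row=1, col=3)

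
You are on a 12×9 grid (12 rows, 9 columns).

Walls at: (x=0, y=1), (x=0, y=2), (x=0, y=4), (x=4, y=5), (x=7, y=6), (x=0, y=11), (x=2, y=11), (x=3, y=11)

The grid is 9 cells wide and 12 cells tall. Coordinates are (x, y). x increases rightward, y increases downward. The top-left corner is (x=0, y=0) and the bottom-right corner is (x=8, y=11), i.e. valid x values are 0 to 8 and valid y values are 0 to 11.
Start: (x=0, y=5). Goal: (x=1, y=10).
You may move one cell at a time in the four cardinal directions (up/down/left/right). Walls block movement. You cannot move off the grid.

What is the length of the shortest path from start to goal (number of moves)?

BFS from (x=0, y=5) until reaching (x=1, y=10):
  Distance 0: (x=0, y=5)
  Distance 1: (x=1, y=5), (x=0, y=6)
  Distance 2: (x=1, y=4), (x=2, y=5), (x=1, y=6), (x=0, y=7)
  Distance 3: (x=1, y=3), (x=2, y=4), (x=3, y=5), (x=2, y=6), (x=1, y=7), (x=0, y=8)
  Distance 4: (x=1, y=2), (x=0, y=3), (x=2, y=3), (x=3, y=4), (x=3, y=6), (x=2, y=7), (x=1, y=8), (x=0, y=9)
  Distance 5: (x=1, y=1), (x=2, y=2), (x=3, y=3), (x=4, y=4), (x=4, y=6), (x=3, y=7), (x=2, y=8), (x=1, y=9), (x=0, y=10)
  Distance 6: (x=1, y=0), (x=2, y=1), (x=3, y=2), (x=4, y=3), (x=5, y=4), (x=5, y=6), (x=4, y=7), (x=3, y=8), (x=2, y=9), (x=1, y=10)  <- goal reached here
One shortest path (6 moves): (x=0, y=5) -> (x=1, y=5) -> (x=1, y=6) -> (x=1, y=7) -> (x=1, y=8) -> (x=1, y=9) -> (x=1, y=10)

Answer: Shortest path length: 6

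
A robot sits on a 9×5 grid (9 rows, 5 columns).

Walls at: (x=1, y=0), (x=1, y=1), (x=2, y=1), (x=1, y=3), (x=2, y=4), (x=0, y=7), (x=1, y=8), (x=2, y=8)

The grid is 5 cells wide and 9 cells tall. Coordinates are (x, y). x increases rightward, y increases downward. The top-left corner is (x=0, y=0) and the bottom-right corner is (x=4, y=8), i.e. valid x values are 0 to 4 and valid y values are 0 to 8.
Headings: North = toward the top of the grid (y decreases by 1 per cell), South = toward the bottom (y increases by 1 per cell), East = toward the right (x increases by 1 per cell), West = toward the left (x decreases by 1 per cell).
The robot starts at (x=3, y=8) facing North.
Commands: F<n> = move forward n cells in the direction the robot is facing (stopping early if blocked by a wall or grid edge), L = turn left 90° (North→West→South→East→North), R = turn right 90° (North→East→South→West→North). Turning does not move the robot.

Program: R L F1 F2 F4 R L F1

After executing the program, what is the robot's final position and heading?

Start: (x=3, y=8), facing North
  R: turn right, now facing East
  L: turn left, now facing North
  F1: move forward 1, now at (x=3, y=7)
  F2: move forward 2, now at (x=3, y=5)
  F4: move forward 4, now at (x=3, y=1)
  R: turn right, now facing East
  L: turn left, now facing North
  F1: move forward 1, now at (x=3, y=0)
Final: (x=3, y=0), facing North

Answer: Final position: (x=3, y=0), facing North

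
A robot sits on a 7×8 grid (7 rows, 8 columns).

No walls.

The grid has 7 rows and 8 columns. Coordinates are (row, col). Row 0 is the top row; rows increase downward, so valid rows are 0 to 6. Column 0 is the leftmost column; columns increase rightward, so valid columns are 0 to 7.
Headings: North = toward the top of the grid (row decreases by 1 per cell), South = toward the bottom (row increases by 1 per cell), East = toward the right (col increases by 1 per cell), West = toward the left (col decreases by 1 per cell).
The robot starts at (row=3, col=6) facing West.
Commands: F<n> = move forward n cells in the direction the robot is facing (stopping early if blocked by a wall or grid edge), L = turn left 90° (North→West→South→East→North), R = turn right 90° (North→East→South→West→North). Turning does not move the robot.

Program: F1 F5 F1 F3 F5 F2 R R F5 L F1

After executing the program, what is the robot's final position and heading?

Answer: Final position: (row=2, col=5), facing North

Derivation:
Start: (row=3, col=6), facing West
  F1: move forward 1, now at (row=3, col=5)
  F5: move forward 5, now at (row=3, col=0)
  F1: move forward 0/1 (blocked), now at (row=3, col=0)
  F3: move forward 0/3 (blocked), now at (row=3, col=0)
  F5: move forward 0/5 (blocked), now at (row=3, col=0)
  F2: move forward 0/2 (blocked), now at (row=3, col=0)
  R: turn right, now facing North
  R: turn right, now facing East
  F5: move forward 5, now at (row=3, col=5)
  L: turn left, now facing North
  F1: move forward 1, now at (row=2, col=5)
Final: (row=2, col=5), facing North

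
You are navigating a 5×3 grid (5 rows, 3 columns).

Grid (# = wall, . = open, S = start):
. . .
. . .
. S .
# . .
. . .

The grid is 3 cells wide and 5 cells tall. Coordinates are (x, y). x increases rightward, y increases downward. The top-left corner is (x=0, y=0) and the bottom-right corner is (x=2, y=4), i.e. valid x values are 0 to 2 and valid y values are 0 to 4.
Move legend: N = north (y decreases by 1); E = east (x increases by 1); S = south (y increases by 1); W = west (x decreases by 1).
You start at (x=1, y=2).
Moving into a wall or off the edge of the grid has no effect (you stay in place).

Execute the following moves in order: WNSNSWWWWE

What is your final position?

Answer: Final position: (x=1, y=2)

Derivation:
Start: (x=1, y=2)
  W (west): (x=1, y=2) -> (x=0, y=2)
  N (north): (x=0, y=2) -> (x=0, y=1)
  S (south): (x=0, y=1) -> (x=0, y=2)
  N (north): (x=0, y=2) -> (x=0, y=1)
  S (south): (x=0, y=1) -> (x=0, y=2)
  [×4]W (west): blocked, stay at (x=0, y=2)
  E (east): (x=0, y=2) -> (x=1, y=2)
Final: (x=1, y=2)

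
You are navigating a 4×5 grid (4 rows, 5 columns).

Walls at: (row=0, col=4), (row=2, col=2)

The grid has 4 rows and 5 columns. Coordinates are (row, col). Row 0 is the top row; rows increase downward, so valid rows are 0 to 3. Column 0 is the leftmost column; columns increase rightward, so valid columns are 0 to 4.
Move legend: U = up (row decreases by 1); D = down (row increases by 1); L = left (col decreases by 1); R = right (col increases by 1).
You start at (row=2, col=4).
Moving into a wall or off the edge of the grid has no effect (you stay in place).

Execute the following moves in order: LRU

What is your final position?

Start: (row=2, col=4)
  L (left): (row=2, col=4) -> (row=2, col=3)
  R (right): (row=2, col=3) -> (row=2, col=4)
  U (up): (row=2, col=4) -> (row=1, col=4)
Final: (row=1, col=4)

Answer: Final position: (row=1, col=4)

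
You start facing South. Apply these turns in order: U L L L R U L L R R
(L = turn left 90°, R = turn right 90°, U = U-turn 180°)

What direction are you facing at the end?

Start: South
  U (U-turn (180°)) -> North
  L (left (90° counter-clockwise)) -> West
  L (left (90° counter-clockwise)) -> South
  L (left (90° counter-clockwise)) -> East
  R (right (90° clockwise)) -> South
  U (U-turn (180°)) -> North
  L (left (90° counter-clockwise)) -> West
  L (left (90° counter-clockwise)) -> South
  R (right (90° clockwise)) -> West
  R (right (90° clockwise)) -> North
Final: North

Answer: Final heading: North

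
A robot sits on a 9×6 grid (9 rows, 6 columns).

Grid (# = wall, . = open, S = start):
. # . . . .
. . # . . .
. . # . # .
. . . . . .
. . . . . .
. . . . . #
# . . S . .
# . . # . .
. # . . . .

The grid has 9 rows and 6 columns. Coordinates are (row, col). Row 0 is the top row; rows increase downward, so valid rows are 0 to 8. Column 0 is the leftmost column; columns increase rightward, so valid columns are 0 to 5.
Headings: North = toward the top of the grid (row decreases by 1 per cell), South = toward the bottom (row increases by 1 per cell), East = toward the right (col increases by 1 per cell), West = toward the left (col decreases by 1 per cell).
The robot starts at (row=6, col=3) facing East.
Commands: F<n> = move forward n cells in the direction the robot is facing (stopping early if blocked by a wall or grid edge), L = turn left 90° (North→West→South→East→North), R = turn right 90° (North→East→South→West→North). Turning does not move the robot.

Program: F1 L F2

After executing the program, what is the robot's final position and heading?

Start: (row=6, col=3), facing East
  F1: move forward 1, now at (row=6, col=4)
  L: turn left, now facing North
  F2: move forward 2, now at (row=4, col=4)
Final: (row=4, col=4), facing North

Answer: Final position: (row=4, col=4), facing North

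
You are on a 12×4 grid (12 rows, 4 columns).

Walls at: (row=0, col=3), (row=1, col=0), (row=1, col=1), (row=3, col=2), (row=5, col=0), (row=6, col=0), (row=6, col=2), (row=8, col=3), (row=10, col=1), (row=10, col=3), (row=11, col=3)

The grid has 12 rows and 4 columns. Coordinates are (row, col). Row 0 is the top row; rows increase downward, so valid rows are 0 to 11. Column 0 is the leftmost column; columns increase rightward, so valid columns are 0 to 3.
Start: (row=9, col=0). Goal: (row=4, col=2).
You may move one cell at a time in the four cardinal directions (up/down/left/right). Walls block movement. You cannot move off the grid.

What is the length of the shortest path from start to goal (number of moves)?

Answer: Shortest path length: 7

Derivation:
BFS from (row=9, col=0) until reaching (row=4, col=2):
  Distance 0: (row=9, col=0)
  Distance 1: (row=8, col=0), (row=9, col=1), (row=10, col=0)
  Distance 2: (row=7, col=0), (row=8, col=1), (row=9, col=2), (row=11, col=0)
  Distance 3: (row=7, col=1), (row=8, col=2), (row=9, col=3), (row=10, col=2), (row=11, col=1)
  Distance 4: (row=6, col=1), (row=7, col=2), (row=11, col=2)
  Distance 5: (row=5, col=1), (row=7, col=3)
  Distance 6: (row=4, col=1), (row=5, col=2), (row=6, col=3)
  Distance 7: (row=3, col=1), (row=4, col=0), (row=4, col=2), (row=5, col=3)  <- goal reached here
One shortest path (7 moves): (row=9, col=0) -> (row=9, col=1) -> (row=8, col=1) -> (row=7, col=1) -> (row=6, col=1) -> (row=5, col=1) -> (row=5, col=2) -> (row=4, col=2)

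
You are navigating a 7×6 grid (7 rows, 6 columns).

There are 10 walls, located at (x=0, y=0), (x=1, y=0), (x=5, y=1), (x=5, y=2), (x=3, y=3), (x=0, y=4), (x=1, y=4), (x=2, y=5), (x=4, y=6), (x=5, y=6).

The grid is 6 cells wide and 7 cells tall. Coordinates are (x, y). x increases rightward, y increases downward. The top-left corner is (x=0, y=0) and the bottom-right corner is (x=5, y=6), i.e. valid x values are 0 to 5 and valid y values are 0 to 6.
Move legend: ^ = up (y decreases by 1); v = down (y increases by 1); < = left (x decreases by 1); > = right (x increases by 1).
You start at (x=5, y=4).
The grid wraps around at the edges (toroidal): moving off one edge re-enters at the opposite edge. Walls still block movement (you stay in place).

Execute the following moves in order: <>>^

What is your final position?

Start: (x=5, y=4)
  < (left): (x=5, y=4) -> (x=4, y=4)
  > (right): (x=4, y=4) -> (x=5, y=4)
  > (right): blocked, stay at (x=5, y=4)
  ^ (up): (x=5, y=4) -> (x=5, y=3)
Final: (x=5, y=3)

Answer: Final position: (x=5, y=3)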